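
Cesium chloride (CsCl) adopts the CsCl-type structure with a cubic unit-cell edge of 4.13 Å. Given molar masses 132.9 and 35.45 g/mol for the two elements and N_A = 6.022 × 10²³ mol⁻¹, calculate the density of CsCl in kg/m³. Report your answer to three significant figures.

The CsCl-type structure contains Z = 1 formula unit per cell; M(CsCl) = 132.9 + 35.45 = 168.35 g/mol.
a³ = (4.130 × 10^-8 cm)³ = 7.044 × 10^-23 cm³.
ρ = 1 × 168.35 / (6.022 × 10²³ × 7.044 × 10^-23) = 3.968 g/cm³ = 3970 kg/m³.

3970 kg/m³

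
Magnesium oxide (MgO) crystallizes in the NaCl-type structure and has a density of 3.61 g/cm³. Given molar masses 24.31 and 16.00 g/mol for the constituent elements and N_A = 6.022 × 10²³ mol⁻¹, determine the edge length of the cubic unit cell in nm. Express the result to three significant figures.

0.420 nm

M(MgO) = 40.31 g/mol; Z = 4 formula units per cell.
a³ = Z·M/(N_A·ρ) = 4 × 40.31 / (6.022 × 10²³ × 3.61) = 7.417 × 10^-23 cm³, so a = 4.202 × 10^-8 cm = 0.420 nm.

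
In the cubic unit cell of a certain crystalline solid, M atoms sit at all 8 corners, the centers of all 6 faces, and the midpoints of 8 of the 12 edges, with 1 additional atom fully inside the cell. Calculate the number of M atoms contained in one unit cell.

7

Corner atoms are shared by 8 cells (1/8 each), face atoms by 2 (1/2 each), edge atoms by 4 (1/4 each), interior atoms are unshared.
Net atoms = 8 × 1/8 + 6 × 1/2 + 8 × 1/4 + 1 = 1 + 3 + 2 + 1 = 7.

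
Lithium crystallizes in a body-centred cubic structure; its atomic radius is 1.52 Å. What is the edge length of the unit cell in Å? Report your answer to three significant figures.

In a BCC lattice, atoms touch along the body diagonal, so √3·a = 4r.
a = 4r/√3 = 4 × 1.52 / 1.7321 = 3.51 Å.

3.51 Å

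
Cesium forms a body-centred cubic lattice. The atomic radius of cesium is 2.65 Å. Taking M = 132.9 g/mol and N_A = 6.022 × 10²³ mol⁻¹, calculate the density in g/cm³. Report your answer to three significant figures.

In a BCC lattice, atoms touch along the body diagonal, so √3·a = 4r, giving a = 6.120 Å = 6.120 × 10^-8 cm.
With Z = 2, ρ = Z·M/(N_A·a³) = 2 × 132.9 / (6.022 × 10²³ × 2.292 × 10^-22) = 1.926 g/cm³.

1.93 g/cm³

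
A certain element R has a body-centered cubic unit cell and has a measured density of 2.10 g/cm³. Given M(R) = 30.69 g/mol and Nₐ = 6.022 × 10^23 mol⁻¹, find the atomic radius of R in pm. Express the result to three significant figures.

For a BCC cell (Z = 2), a³ = Z·M/(N_A·ρ) = 2 × 30.69 / (6.022 × 10²³ × 2.100) = 4.854 × 10^-23 cm³, so a = 3.648 × 10^-8 cm = 364.8 pm.
Atoms touch along the body diagonal, so √3·a = 4r, so r = 0.4330 × a = 158 pm.

158 pm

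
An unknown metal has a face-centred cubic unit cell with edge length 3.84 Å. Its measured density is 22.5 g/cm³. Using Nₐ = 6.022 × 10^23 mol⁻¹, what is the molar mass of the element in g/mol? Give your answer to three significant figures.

An FCC cell has Z = 4 atoms; a = 3.840 × 10^-8 cm.
M = ρ·N_A·a³/Z = 22.5 × 6.022 × 10²³ × 5.662 × 10^-23 / 4 = 192 g/mol.

192 g/mol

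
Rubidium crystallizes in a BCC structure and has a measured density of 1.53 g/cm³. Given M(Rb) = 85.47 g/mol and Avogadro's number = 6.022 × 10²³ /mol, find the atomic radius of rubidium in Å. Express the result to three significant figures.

For a BCC cell (Z = 2), a³ = Z·M/(N_A·ρ) = 2 × 85.47 / (6.022 × 10²³ × 1.530) = 1.855 × 10^-22 cm³, so a = 5.703 × 10^-8 cm = 5.703 Å.
Atoms touch along the body diagonal, so √3·a = 4r, so r = 0.4330 × a = 2.47 Å.

2.47 Å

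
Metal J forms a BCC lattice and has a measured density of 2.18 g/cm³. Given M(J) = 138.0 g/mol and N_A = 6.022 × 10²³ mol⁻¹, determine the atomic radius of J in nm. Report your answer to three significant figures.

0.257 nm

For a BCC cell (Z = 2), a³ = Z·M/(N_A·ρ) = 2 × 138.0 / (6.022 × 10²³ × 2.180) = 2.102 × 10^-22 cm³, so a = 5.946 × 10^-8 cm = 0.5946 nm.
Atoms touch along the body diagonal, so √3·a = 4r, so r = 0.4330 × a = 0.257 nm.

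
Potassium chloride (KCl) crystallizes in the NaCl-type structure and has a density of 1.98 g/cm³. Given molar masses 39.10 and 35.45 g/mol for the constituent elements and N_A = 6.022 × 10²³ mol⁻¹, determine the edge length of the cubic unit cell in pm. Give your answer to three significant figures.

M(KCl) = 74.55 g/mol; Z = 4 formula units per cell.
a³ = Z·M/(N_A·ρ) = 4 × 74.55 / (6.022 × 10²³ × 1.98) = 2.501 × 10^-22 cm³, so a = 6.300 × 10^-8 cm = 630 pm.

630 pm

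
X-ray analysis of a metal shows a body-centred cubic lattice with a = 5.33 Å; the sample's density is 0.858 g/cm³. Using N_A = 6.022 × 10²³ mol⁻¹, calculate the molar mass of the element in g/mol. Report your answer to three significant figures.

39.1 g/mol

A BCC cell has Z = 2 atoms; a = 5.330 × 10^-8 cm.
M = ρ·N_A·a³/Z = 0.858 × 6.022 × 10²³ × 1.514 × 10^-22 / 2 = 39.1 g/mol.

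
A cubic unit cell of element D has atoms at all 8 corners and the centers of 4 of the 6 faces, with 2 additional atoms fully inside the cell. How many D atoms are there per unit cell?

Corner atoms are shared by 8 cells (1/8 each), face atoms by 2 (1/2 each), interior atoms are unshared.
Net atoms = 8 × 1/8 + 4 × 1/2 + 2 = 1 + 2 + 2 = 5.

5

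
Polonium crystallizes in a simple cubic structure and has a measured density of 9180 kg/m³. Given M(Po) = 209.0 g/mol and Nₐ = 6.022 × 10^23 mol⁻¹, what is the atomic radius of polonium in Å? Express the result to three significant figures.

1.68 Å

For a simple cubic cell (Z = 1), a³ = Z·M/(N_A·ρ) = 1 × 209.0 / (6.022 × 10²³ × 9.180) = 3.781 × 10^-23 cm³, so a = 3.356 × 10^-8 cm = 3.356 Å.
Atoms touch along the cell edge, so a = 2r, so r = 0.5000 × a = 1.68 Å.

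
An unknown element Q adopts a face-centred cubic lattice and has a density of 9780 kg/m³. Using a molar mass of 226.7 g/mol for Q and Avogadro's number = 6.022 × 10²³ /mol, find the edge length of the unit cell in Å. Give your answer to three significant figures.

With Z = 4 atoms per FCC cell, a³ = Z·M/(N_A·ρ) = 4 × 226.7 / (6.022 × 10²³ × 9.780 g/cm³) = 1.540 × 10^-22 cm³.
a = (1.540 × 10^-22)^(1/3) = 5.360 × 10^-8 cm = 5.36 Å.

5.36 Å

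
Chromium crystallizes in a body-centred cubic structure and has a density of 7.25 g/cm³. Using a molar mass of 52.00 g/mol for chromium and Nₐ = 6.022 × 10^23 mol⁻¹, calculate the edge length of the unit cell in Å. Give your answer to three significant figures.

2.88 Å

With Z = 2 atoms per BCC cell, a³ = Z·M/(N_A·ρ) = 2 × 52.00 / (6.022 × 10²³ × 7.250 g/cm³) = 2.382 × 10^-23 cm³.
a = (2.382 × 10^-23)^(1/3) = 2.877 × 10^-8 cm = 2.88 Å.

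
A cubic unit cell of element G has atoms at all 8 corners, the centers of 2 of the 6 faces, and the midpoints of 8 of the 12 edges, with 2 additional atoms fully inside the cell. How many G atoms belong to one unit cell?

6

Corner atoms are shared by 8 cells (1/8 each), face atoms by 2 (1/2 each), edge atoms by 4 (1/4 each), interior atoms are unshared.
Net atoms = 8 × 1/8 + 2 × 1/2 + 8 × 1/4 + 2 = 1 + 1 + 2 + 2 = 6.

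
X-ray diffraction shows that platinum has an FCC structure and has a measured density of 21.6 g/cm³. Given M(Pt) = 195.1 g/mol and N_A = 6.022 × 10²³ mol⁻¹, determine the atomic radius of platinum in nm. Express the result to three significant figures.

0.138 nm

For an FCC cell (Z = 4), a³ = Z·M/(N_A·ρ) = 4 × 195.1 / (6.022 × 10²³ × 21.60) = 6.000 × 10^-23 cm³, so a = 3.915 × 10^-8 cm = 0.3915 nm.
Atoms touch along the face diagonal, so √2·a = 4r, so r = 0.3536 × a = 0.138 nm.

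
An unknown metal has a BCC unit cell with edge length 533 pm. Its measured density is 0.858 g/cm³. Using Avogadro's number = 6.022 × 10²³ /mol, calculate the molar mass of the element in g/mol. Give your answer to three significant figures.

39.1 g/mol

A BCC cell has Z = 2 atoms; a = 5.330 × 10^-8 cm.
M = ρ·N_A·a³/Z = 0.858 × 6.022 × 10²³ × 1.514 × 10^-22 / 2 = 39.1 g/mol.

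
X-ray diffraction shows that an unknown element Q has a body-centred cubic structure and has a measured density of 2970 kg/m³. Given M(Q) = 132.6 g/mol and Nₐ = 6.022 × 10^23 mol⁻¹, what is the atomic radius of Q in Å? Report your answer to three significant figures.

2.29 Å

For a BCC cell (Z = 2), a³ = Z·M/(N_A·ρ) = 2 × 132.6 / (6.022 × 10²³ × 2.970) = 1.483 × 10^-22 cm³, so a = 5.293 × 10^-8 cm = 5.293 Å.
Atoms touch along the body diagonal, so √3·a = 4r, so r = 0.4330 × a = 2.29 Å.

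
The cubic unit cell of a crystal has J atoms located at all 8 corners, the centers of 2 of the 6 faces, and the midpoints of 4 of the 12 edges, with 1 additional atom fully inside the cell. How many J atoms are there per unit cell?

Corner atoms are shared by 8 cells (1/8 each), face atoms by 2 (1/2 each), edge atoms by 4 (1/4 each), interior atoms are unshared.
Net atoms = 8 × 1/8 + 2 × 1/2 + 4 × 1/4 + 1 = 1 + 1 + 1 + 1 = 4.

4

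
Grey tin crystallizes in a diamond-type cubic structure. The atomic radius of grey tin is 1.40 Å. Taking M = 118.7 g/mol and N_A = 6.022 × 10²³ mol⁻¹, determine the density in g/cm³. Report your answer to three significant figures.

5.83 g/cm³

In a diamond cubic lattice, nearest neighbors lie along the body diagonal with √3·a = 8r, giving a = 6.466 Å = 6.466 × 10^-8 cm.
With Z = 8, ρ = Z·M/(N_A·a³) = 8 × 118.7 / (6.022 × 10²³ × 2.704 × 10^-22) = 5.832 g/cm³.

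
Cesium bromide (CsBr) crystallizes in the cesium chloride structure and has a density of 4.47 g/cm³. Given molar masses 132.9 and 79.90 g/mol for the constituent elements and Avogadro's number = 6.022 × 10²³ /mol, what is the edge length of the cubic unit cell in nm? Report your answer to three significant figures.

M(CsBr) = 212.8 g/mol; Z = 1 formula unit per cell.
a³ = Z·M/(N_A·ρ) = 1 × 212.8 / (6.022 × 10²³ × 4.47) = 7.905 × 10^-23 cm³, so a = 4.292 × 10^-8 cm = 0.429 nm.

0.429 nm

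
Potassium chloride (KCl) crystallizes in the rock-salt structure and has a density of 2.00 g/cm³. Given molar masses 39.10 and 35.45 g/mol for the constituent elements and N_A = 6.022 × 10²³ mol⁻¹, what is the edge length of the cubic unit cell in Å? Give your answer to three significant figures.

M(KCl) = 74.55 g/mol; Z = 4 formula units per cell.
a³ = Z·M/(N_A·ρ) = 4 × 74.55 / (6.022 × 10²³ × 2.00) = 2.476 × 10^-22 cm³, so a = 6.279 × 10^-8 cm = 6.28 Å.

6.28 Å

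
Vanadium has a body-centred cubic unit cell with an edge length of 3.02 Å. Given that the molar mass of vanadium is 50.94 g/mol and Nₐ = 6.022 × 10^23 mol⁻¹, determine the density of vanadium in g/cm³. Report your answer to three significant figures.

A BCC unit cell contains Z = 2 atoms.
Cell volume: a³ = (3.02 Å)³ = (3.020 × 10^-8 cm)³ = 2.754 × 10^-23 cm³.
ρ = Z·M/(N_A·a³) = 2 × 50.94 / (6.022 × 10²³ × 2.754 × 10^-23) = 6.142 g/cm³.

6.14 g/cm³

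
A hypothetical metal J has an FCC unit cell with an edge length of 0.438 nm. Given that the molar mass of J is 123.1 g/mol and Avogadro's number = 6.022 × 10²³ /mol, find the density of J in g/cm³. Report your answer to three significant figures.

9.73 g/cm³

An FCC unit cell contains Z = 4 atoms.
Cell volume: a³ = (0.438 nm)³ = (4.380 × 10^-8 cm)³ = 8.403 × 10^-23 cm³.
ρ = Z·M/(N_A·a³) = 4 × 123.1 / (6.022 × 10²³ × 8.403 × 10^-23) = 9.731 g/cm³.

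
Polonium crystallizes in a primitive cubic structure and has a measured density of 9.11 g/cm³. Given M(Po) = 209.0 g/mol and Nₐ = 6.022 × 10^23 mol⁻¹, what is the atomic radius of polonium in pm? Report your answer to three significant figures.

168 pm

For a simple cubic cell (Z = 1), a³ = Z·M/(N_A·ρ) = 1 × 209.0 / (6.022 × 10²³ × 9.110) = 3.810 × 10^-23 cm³, so a = 3.365 × 10^-8 cm = 336.5 pm.
Atoms touch along the cell edge, so a = 2r, so r = 0.5000 × a = 168 pm.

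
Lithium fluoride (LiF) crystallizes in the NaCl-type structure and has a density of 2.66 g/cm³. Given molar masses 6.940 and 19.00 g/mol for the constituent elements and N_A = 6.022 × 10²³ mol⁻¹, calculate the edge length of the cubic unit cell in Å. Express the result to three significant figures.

M(LiF) = 25.94 g/mol; Z = 4 formula units per cell.
a³ = Z·M/(N_A·ρ) = 4 × 25.94 / (6.022 × 10²³ × 2.66) = 6.478 × 10^-23 cm³, so a = 4.016 × 10^-8 cm = 4.02 Å.

4.02 Å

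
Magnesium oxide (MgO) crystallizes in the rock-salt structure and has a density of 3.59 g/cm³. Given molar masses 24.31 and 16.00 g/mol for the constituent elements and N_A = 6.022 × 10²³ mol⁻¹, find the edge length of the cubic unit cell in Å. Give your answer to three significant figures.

M(MgO) = 40.31 g/mol; Z = 4 formula units per cell.
a³ = Z·M/(N_A·ρ) = 4 × 40.31 / (6.022 × 10²³ × 3.59) = 7.458 × 10^-23 cm³, so a = 4.209 × 10^-8 cm = 4.21 Å.

4.21 Å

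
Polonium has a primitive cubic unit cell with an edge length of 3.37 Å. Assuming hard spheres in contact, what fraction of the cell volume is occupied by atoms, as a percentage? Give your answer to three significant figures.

In a simple cubic lattice atoms touch along the cell edge, so a = 2r, so r = 0.5000a = 1.685 Å.
Packing fraction = Z·(4/3)πr³ / a³ = 1 × (4/3)π × (1.685)³ / (3.37)³ = 0.5236 = 52.4%.

52.4%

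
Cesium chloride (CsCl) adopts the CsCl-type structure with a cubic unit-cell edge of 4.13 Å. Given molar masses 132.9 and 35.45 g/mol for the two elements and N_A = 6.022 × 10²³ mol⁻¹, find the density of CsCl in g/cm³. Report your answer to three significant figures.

3.97 g/cm³

The CsCl-type structure contains Z = 1 formula unit per cell; M(CsCl) = 132.9 + 35.45 = 168.35 g/mol.
a³ = (4.130 × 10^-8 cm)³ = 7.044 × 10^-23 cm³.
ρ = 1 × 168.35 / (6.022 × 10²³ × 7.044 × 10^-23) = 3.968 g/cm³.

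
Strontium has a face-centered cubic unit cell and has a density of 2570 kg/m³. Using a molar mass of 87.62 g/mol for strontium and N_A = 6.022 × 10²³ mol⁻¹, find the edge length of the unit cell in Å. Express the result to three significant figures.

With Z = 4 atoms per FCC cell, a³ = Z·M/(N_A·ρ) = 4 × 87.62 / (6.022 × 10²³ × 2.570 g/cm³) = 2.265 × 10^-22 cm³.
a = (2.265 × 10^-22)^(1/3) = 6.095 × 10^-8 cm = 6.10 Å.

6.10 Å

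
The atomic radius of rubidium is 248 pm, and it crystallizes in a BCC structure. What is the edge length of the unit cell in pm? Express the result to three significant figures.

In a BCC lattice, atoms touch along the body diagonal, so √3·a = 4r.
a = 4r/√3 = 4 × 248 / 1.7321 = 573 pm.

573 pm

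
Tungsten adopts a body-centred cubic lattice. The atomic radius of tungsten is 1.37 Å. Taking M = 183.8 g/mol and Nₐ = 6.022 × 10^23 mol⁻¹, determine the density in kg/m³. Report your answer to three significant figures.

In a BCC lattice, atoms touch along the body diagonal, so √3·a = 4r, giving a = 3.164 Å = 3.164 × 10^-8 cm.
With Z = 2, ρ = Z·M/(N_A·a³) = 2 × 183.8 / (6.022 × 10²³ × 3.167 × 10^-23) = 19.27 g/cm³ = 19300 kg/m³.

19300 kg/m³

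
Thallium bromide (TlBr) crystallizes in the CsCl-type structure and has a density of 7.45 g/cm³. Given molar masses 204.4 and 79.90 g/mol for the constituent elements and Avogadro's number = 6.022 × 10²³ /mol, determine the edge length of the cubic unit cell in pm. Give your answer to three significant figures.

399 pm

M(TlBr) = 284.3 g/mol; Z = 1 formula unit per cell.
a³ = Z·M/(N_A·ρ) = 1 × 284.3 / (6.022 × 10²³ × 7.45) = 6.337 × 10^-23 cm³, so a = 3.987 × 10^-8 cm = 399 pm.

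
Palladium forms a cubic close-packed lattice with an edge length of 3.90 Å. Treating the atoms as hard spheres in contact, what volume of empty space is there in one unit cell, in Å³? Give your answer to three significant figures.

In an FCC lattice atoms touch along the face diagonal, so √2·a = 4r, so r = 0.3536a = 1.379 Å.
V_cell = a³ = 59.32 Å³; V_atoms = 4 × (4/3)πr³ = 43.92 Å³.
Empty space = 59.32 − 43.92 = 15.4 Å³.

15.4 Å³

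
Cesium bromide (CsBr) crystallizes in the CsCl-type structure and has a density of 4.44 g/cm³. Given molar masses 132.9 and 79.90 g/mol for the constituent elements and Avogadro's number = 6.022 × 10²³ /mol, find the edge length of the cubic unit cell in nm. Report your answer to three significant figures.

0.430 nm

M(CsBr) = 212.8 g/mol; Z = 1 formula unit per cell.
a³ = Z·M/(N_A·ρ) = 1 × 212.8 / (6.022 × 10²³ × 4.44) = 7.959 × 10^-23 cm³, so a = 4.301 × 10^-8 cm = 0.430 nm.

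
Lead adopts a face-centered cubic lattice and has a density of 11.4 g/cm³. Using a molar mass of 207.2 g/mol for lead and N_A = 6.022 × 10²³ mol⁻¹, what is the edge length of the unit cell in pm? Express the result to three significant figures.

494 pm

With Z = 4 atoms per FCC cell, a³ = Z·M/(N_A·ρ) = 4 × 207.2 / (6.022 × 10²³ × 11.40 g/cm³) = 1.207 × 10^-22 cm³.
a = (1.207 × 10^-22)^(1/3) = 4.942 × 10^-8 cm = 494 pm.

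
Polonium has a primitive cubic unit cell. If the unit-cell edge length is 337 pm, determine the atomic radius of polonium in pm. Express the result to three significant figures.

169 pm

In a simple cubic lattice, atoms touch along the cell edge, so a = 2r.
r = a/2 = 337/2 = 169 pm.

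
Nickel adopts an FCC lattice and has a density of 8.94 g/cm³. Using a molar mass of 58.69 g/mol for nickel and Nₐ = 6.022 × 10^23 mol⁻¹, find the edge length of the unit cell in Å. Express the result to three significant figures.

3.52 Å

With Z = 4 atoms per FCC cell, a³ = Z·M/(N_A·ρ) = 4 × 58.69 / (6.022 × 10²³ × 8.940 g/cm³) = 4.361 × 10^-23 cm³.
a = (4.361 × 10^-23)^(1/3) = 3.520 × 10^-8 cm = 3.52 Å.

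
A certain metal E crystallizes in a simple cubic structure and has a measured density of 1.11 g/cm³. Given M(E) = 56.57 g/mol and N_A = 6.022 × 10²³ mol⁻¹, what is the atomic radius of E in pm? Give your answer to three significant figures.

220 pm

For a simple cubic cell (Z = 1), a³ = Z·M/(N_A·ρ) = 1 × 56.57 / (6.022 × 10²³ × 1.110) = 8.463 × 10^-23 cm³, so a = 4.390 × 10^-8 cm = 439.0 pm.
Atoms touch along the cell edge, so a = 2r, so r = 0.5000 × a = 220 pm.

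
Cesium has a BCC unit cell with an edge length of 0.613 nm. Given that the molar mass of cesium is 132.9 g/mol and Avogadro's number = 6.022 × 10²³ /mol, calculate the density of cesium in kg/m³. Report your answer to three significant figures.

A BCC unit cell contains Z = 2 atoms.
Cell volume: a³ = (0.613 nm)³ = (6.130 × 10^-8 cm)³ = 2.303 × 10^-22 cm³.
ρ = Z·M/(N_A·a³) = 2 × 132.9 / (6.022 × 10²³ × 2.303 × 10^-22) = 1.916 g/cm³ = 1920 kg/m³.

1920 kg/m³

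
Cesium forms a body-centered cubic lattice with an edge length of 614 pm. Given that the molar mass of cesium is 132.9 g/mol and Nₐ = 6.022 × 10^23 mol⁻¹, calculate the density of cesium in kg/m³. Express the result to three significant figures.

1910 kg/m³

A BCC unit cell contains Z = 2 atoms.
Cell volume: a³ = (614 pm)³ = (6.140 × 10^-8 cm)³ = 2.315 × 10^-22 cm³.
ρ = Z·M/(N_A·a³) = 2 × 132.9 / (6.022 × 10²³ × 2.315 × 10^-22) = 1.907 g/cm³ = 1910 kg/m³.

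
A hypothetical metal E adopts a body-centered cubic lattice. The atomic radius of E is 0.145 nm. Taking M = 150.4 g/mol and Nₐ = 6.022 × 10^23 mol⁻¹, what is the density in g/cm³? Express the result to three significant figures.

In a BCC lattice, atoms touch along the body diagonal, so √3·a = 4r, giving a = 0.3349 nm = 3.349 × 10^-8 cm.
With Z = 2, ρ = Z·M/(N_A·a³) = 2 × 150.4 / (6.022 × 10²³ × 3.755 × 10^-23) = 13.30 g/cm³.

13.3 g/cm³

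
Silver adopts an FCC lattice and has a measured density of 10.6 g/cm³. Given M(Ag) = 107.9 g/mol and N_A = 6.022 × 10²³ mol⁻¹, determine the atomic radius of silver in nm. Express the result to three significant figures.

For an FCC cell (Z = 4), a³ = Z·M/(N_A·ρ) = 4 × 107.9 / (6.022 × 10²³ × 10.60) = 6.761 × 10^-23 cm³, so a = 4.074 × 10^-8 cm = 0.4074 nm.
Atoms touch along the face diagonal, so √2·a = 4r, so r = 0.3536 × a = 0.144 nm.

0.144 nm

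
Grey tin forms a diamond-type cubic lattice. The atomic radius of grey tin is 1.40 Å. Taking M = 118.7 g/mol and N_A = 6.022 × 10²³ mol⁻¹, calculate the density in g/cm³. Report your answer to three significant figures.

In a diamond cubic lattice, nearest neighbors lie along the body diagonal with √3·a = 8r, giving a = 6.466 Å = 6.466 × 10^-8 cm.
With Z = 8, ρ = Z·M/(N_A·a³) = 8 × 118.7 / (6.022 × 10²³ × 2.704 × 10^-22) = 5.832 g/cm³.

5.83 g/cm³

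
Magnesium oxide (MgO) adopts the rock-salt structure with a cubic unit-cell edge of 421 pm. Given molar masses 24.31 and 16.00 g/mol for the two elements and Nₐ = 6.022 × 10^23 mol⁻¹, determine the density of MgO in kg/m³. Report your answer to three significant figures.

3590 kg/m³

The rock-salt structure contains Z = 4 formula units per cell; M(MgO) = 24.31 + 16.00 = 40.31 g/mol.
a³ = (4.210 × 10^-8 cm)³ = 7.462 × 10^-23 cm³.
ρ = 4 × 40.31 / (6.022 × 10²³ × 7.462 × 10^-23) = 3.588 g/cm³ = 3590 kg/m³.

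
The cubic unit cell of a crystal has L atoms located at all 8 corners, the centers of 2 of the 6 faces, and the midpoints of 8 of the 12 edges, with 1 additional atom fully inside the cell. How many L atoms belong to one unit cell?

5

Corner atoms are shared by 8 cells (1/8 each), face atoms by 2 (1/2 each), edge atoms by 4 (1/4 each), interior atoms are unshared.
Net atoms = 8 × 1/8 + 2 × 1/2 + 8 × 1/4 + 1 = 1 + 1 + 2 + 1 = 5.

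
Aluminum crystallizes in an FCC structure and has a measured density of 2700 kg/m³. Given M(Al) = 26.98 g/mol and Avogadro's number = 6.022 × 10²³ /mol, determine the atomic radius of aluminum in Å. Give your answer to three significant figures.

1.43 Å

For an FCC cell (Z = 4), a³ = Z·M/(N_A·ρ) = 4 × 26.98 / (6.022 × 10²³ × 2.700) = 6.637 × 10^-23 cm³, so a = 4.049 × 10^-8 cm = 4.049 Å.
Atoms touch along the face diagonal, so √2·a = 4r, so r = 0.3536 × a = 1.43 Å.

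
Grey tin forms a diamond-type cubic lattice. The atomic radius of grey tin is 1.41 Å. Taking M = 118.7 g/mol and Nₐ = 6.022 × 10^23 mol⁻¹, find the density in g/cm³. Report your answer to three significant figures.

5.71 g/cm³

In a diamond cubic lattice, nearest neighbors lie along the body diagonal with √3·a = 8r, giving a = 6.513 Å = 6.513 × 10^-8 cm.
With Z = 8, ρ = Z·M/(N_A·a³) = 8 × 118.7 / (6.022 × 10²³ × 2.762 × 10^-22) = 5.709 g/cm³.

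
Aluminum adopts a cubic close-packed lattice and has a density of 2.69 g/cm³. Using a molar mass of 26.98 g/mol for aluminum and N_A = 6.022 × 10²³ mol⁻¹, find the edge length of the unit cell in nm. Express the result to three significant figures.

0.405 nm

With Z = 4 atoms per FCC cell, a³ = Z·M/(N_A·ρ) = 4 × 26.98 / (6.022 × 10²³ × 2.690 g/cm³) = 6.662 × 10^-23 cm³.
a = (6.662 × 10^-23)^(1/3) = 4.054 × 10^-8 cm = 0.405 nm.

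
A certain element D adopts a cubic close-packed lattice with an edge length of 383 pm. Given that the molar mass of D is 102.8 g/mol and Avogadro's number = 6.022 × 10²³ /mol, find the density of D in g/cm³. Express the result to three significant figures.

An FCC unit cell contains Z = 4 atoms.
Cell volume: a³ = (383 pm)³ = (3.830 × 10^-8 cm)³ = 5.618 × 10^-23 cm³.
ρ = Z·M/(N_A·a³) = 4 × 102.8 / (6.022 × 10²³ × 5.618 × 10^-23) = 12.15 g/cm³.

12.2 g/cm³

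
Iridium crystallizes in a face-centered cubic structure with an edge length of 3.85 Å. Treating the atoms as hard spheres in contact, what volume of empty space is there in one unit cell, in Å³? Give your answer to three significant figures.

In an FCC lattice atoms touch along the face diagonal, so √2·a = 4r, so r = 0.3536a = 1.361 Å.
V_cell = a³ = 57.07 Å³; V_atoms = 4 × (4/3)πr³ = 42.26 Å³.
Empty space = 57.07 − 42.26 = 14.8 Å³.

14.8 Å³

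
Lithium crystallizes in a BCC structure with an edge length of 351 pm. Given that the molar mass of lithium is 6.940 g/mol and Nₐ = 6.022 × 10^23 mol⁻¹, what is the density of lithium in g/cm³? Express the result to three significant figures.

A BCC unit cell contains Z = 2 atoms.
Cell volume: a³ = (351 pm)³ = (3.510 × 10^-8 cm)³ = 4.324 × 10^-23 cm³.
ρ = Z·M/(N_A·a³) = 2 × 6.940 / (6.022 × 10²³ × 4.324 × 10^-23) = 0.5330 g/cm³.

0.533 g/cm³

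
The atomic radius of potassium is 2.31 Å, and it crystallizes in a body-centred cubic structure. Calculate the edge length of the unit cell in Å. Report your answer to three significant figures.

5.33 Å

In a BCC lattice, atoms touch along the body diagonal, so √3·a = 4r.
a = 4r/√3 = 4 × 2.31 / 1.7321 = 5.33 Å.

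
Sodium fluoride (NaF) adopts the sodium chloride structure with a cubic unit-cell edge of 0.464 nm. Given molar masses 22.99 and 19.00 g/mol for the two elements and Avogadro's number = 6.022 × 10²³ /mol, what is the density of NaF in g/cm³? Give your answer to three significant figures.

The sodium chloride structure contains Z = 4 formula units per cell; M(NaF) = 22.99 + 19.00 = 41.99 g/mol.
a³ = (4.640 × 10^-8 cm)³ = 9.990 × 10^-23 cm³.
ρ = 4 × 41.99 / (6.022 × 10²³ × 9.990 × 10^-23) = 2.792 g/cm³.

2.79 g/cm³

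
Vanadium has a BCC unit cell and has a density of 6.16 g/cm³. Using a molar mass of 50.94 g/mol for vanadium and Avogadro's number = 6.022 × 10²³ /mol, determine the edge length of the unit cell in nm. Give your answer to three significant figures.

With Z = 2 atoms per BCC cell, a³ = Z·M/(N_A·ρ) = 2 × 50.94 / (6.022 × 10²³ × 6.160 g/cm³) = 2.746 × 10^-23 cm³.
a = (2.746 × 10^-23)^(1/3) = 3.017 × 10^-8 cm = 0.302 nm.

0.302 nm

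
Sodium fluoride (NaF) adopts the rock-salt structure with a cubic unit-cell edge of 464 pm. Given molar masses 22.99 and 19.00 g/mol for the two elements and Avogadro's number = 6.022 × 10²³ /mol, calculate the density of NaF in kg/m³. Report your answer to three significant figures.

2790 kg/m³

The rock-salt structure contains Z = 4 formula units per cell; M(NaF) = 22.99 + 19.00 = 41.99 g/mol.
a³ = (4.640 × 10^-8 cm)³ = 9.990 × 10^-23 cm³.
ρ = 4 × 41.99 / (6.022 × 10²³ × 9.990 × 10^-23) = 2.792 g/cm³ = 2790 kg/m³.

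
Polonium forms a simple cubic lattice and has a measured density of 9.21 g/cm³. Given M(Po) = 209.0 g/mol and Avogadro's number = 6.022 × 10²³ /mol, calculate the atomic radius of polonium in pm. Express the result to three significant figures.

168 pm

For a simple cubic cell (Z = 1), a³ = Z·M/(N_A·ρ) = 1 × 209.0 / (6.022 × 10²³ × 9.210) = 3.768 × 10^-23 cm³, so a = 3.353 × 10^-8 cm = 335.3 pm.
Atoms touch along the cell edge, so a = 2r, so r = 0.5000 × a = 168 pm.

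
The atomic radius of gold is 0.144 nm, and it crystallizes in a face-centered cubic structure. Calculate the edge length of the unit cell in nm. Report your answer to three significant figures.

In an FCC lattice, atoms touch along the face diagonal, so √2·a = 4r.
a = 4r/√2 = 4 × 0.144 / 1.4142 = 0.407 nm.

0.407 nm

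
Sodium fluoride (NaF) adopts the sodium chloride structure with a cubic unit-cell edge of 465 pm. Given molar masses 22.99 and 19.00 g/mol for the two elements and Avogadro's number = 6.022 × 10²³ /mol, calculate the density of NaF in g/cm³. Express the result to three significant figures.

The sodium chloride structure contains Z = 4 formula units per cell; M(NaF) = 22.99 + 19.00 = 41.99 g/mol.
a³ = (4.650 × 10^-8 cm)³ = 1.005 × 10^-22 cm³.
ρ = 4 × 41.99 / (6.022 × 10²³ × 1.005 × 10^-22) = 2.774 g/cm³.

2.77 g/cm³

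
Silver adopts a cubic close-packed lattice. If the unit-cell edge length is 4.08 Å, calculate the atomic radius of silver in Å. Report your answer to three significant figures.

1.44 Å

In an FCC lattice, atoms touch along the face diagonal, so √2·a = 4r.
r = √2·a/4 = 1.4142 × 4.08 / 4 = 1.44 Å.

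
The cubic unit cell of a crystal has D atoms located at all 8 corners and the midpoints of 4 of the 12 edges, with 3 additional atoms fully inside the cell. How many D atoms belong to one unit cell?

Corner atoms are shared by 8 cells (1/8 each), edge atoms by 4 (1/4 each), interior atoms are unshared.
Net atoms = 8 × 1/8 + 4 × 1/4 + 3 = 1 + 1 + 3 = 5.

5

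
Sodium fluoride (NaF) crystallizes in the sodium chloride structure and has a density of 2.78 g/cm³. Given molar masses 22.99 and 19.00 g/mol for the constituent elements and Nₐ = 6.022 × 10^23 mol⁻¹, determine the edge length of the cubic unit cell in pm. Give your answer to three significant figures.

M(NaF) = 41.99 g/mol; Z = 4 formula units per cell.
a³ = Z·M/(N_A·ρ) = 4 × 41.99 / (6.022 × 10²³ × 2.78) = 1.003 × 10^-22 cm³, so a = 4.647 × 10^-8 cm = 465 pm.

465 pm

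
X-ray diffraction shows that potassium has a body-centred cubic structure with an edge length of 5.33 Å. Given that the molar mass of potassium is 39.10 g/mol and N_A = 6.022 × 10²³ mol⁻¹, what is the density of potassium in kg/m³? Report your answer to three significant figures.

858 kg/m³

A BCC unit cell contains Z = 2 atoms.
Cell volume: a³ = (5.33 Å)³ = (5.330 × 10^-8 cm)³ = 1.514 × 10^-22 cm³.
ρ = Z·M/(N_A·a³) = 2 × 39.10 / (6.022 × 10²³ × 1.514 × 10^-22) = 0.8576 g/cm³ = 858 kg/m³.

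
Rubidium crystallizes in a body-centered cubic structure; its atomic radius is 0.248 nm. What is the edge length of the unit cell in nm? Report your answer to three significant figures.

In a BCC lattice, atoms touch along the body diagonal, so √3·a = 4r.
a = 4r/√3 = 4 × 0.248 / 1.7321 = 0.573 nm.

0.573 nm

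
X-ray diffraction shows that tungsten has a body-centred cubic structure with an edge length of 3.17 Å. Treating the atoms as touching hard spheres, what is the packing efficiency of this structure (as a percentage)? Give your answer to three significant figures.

In a BCC lattice atoms touch along the body diagonal, so √3·a = 4r, so r = 0.4330a = 1.373 Å.
Packing fraction = Z·(4/3)πr³ / a³ = 2 × (4/3)π × (1.373)³ / (3.17)³ = 0.6802 = 68.0%.

68.0%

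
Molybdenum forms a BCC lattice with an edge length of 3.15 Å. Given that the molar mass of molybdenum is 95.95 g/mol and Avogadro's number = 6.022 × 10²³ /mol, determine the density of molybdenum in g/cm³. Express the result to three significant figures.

A BCC unit cell contains Z = 2 atoms.
Cell volume: a³ = (3.15 Å)³ = (3.150 × 10^-8 cm)³ = 3.126 × 10^-23 cm³.
ρ = Z·M/(N_A·a³) = 2 × 95.95 / (6.022 × 10²³ × 3.126 × 10^-23) = 10.20 g/cm³.

10.2 g/cm³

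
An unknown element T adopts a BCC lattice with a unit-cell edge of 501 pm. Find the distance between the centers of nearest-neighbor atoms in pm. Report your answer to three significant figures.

In a BCC structure, atoms touch along the body diagonal, so √3·a = 4r; the nearest-neighbor distance equals 2r = 0.8660·a.
d = 0.8660 × 501 = 434 pm.

434 pm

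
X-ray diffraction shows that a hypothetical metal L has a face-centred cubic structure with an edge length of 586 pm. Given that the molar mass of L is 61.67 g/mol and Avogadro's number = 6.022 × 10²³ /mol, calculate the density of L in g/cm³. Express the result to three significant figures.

2.04 g/cm³

An FCC unit cell contains Z = 4 atoms.
Cell volume: a³ = (586 pm)³ = (5.860 × 10^-8 cm)³ = 2.012 × 10^-22 cm³.
ρ = Z·M/(N_A·a³) = 4 × 61.67 / (6.022 × 10²³ × 2.012 × 10^-22) = 2.036 g/cm³.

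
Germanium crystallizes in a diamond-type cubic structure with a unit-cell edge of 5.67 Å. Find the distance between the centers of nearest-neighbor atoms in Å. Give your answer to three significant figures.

In a diamond cubic structure, nearest neighbors lie along the body diagonal with √3·a = 8r; the nearest-neighbor distance equals 2r = 0.4330·a.
d = 0.4330 × 5.67 = 2.46 Å.

2.46 Å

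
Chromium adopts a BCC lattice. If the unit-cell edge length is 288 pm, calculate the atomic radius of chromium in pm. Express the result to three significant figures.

125 pm

In a BCC lattice, atoms touch along the body diagonal, so √3·a = 4r.
r = √3·a/4 = 1.7321 × 288 / 4 = 125 pm.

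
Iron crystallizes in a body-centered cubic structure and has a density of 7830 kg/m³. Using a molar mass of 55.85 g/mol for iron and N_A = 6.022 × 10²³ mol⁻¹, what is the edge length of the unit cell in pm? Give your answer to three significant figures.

287 pm

With Z = 2 atoms per BCC cell, a³ = Z·M/(N_A·ρ) = 2 × 55.85 / (6.022 × 10²³ × 7.830 g/cm³) = 2.369 × 10^-23 cm³.
a = (2.369 × 10^-23)^(1/3) = 2.872 × 10^-8 cm = 287 pm.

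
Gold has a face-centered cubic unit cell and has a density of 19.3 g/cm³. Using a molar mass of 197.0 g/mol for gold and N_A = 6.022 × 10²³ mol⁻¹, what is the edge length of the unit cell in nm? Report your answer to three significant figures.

With Z = 4 atoms per FCC cell, a³ = Z·M/(N_A·ρ) = 4 × 197.0 / (6.022 × 10²³ × 19.30 g/cm³) = 6.780 × 10^-23 cm³.
a = (6.780 × 10^-23)^(1/3) = 4.078 × 10^-8 cm = 0.408 nm.

0.408 nm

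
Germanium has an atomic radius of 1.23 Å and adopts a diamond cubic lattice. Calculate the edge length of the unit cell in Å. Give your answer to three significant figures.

In a diamond cubic lattice, nearest neighbors lie along the body diagonal with √3·a = 8r.
a = 8r/√3 = 8 × 1.23 / 1.7321 = 5.68 Å.

5.68 Å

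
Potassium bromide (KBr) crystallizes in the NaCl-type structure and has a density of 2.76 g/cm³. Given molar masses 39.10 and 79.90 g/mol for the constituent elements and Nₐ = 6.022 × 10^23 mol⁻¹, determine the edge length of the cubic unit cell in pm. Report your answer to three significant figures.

659 pm

M(KBr) = 119.0 g/mol; Z = 4 formula units per cell.
a³ = Z·M/(N_A·ρ) = 4 × 119.0 / (6.022 × 10²³ × 2.76) = 2.864 × 10^-22 cm³, so a = 6.592 × 10^-8 cm = 659 pm.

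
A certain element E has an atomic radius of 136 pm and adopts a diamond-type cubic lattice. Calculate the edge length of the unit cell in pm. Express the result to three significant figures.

628 pm

In a diamond cubic lattice, nearest neighbors lie along the body diagonal with √3·a = 8r.
a = 8r/√3 = 8 × 136 / 1.7321 = 628 pm.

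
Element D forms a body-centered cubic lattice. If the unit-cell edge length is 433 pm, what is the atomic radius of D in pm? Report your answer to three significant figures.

187 pm

In a BCC lattice, atoms touch along the body diagonal, so √3·a = 4r.
r = √3·a/4 = 1.7321 × 433 / 4 = 187 pm.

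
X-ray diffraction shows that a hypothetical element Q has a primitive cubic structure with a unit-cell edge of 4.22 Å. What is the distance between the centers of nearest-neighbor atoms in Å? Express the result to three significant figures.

4.22 Å

In a simple cubic structure, atoms touch along the cell edge, so a = 2r; the nearest-neighbor distance equals 2r = 1.000·a.
d = 1.000 × 4.22 = 4.22 Å.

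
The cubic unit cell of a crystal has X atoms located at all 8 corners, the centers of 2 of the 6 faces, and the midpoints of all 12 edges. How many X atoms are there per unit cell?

Corner atoms are shared by 8 cells (1/8 each), face atoms by 2 (1/2 each), edge atoms by 4 (1/4 each).
Net atoms = 8 × 1/8 + 2 × 1/2 + 12 × 1/4 = 1 + 1 + 3 = 5.

5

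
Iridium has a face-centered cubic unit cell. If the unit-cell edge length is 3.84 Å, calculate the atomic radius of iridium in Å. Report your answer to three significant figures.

In an FCC lattice, atoms touch along the face diagonal, so √2·a = 4r.
r = √2·a/4 = 1.4142 × 3.84 / 4 = 1.36 Å.

1.36 Å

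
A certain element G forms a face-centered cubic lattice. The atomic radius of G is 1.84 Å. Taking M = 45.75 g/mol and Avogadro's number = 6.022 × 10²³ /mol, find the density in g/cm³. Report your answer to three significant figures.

2.16 g/cm³

In an FCC lattice, atoms touch along the face diagonal, so √2·a = 4r, giving a = 5.204 Å = 5.204 × 10^-8 cm.
With Z = 4, ρ = Z·M/(N_A·a³) = 4 × 45.75 / (6.022 × 10²³ × 1.410 × 10^-22) = 2.156 g/cm³.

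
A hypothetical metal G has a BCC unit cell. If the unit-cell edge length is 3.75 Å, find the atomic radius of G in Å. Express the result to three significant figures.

In a BCC lattice, atoms touch along the body diagonal, so √3·a = 4r.
r = √3·a/4 = 1.7321 × 3.75 / 4 = 1.62 Å.

1.62 Å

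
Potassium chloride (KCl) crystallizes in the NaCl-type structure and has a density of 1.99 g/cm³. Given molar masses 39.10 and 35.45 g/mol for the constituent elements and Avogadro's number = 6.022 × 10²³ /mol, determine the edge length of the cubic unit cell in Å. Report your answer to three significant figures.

M(KCl) = 74.55 g/mol; Z = 4 formula units per cell.
a³ = Z·M/(N_A·ρ) = 4 × 74.55 / (6.022 × 10²³ × 1.99) = 2.488 × 10^-22 cm³, so a = 6.290 × 10^-8 cm = 6.29 Å.

6.29 Å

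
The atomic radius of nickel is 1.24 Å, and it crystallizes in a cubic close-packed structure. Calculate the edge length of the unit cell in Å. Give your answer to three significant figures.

In an FCC lattice, atoms touch along the face diagonal, so √2·a = 4r.
a = 4r/√2 = 4 × 1.24 / 1.4142 = 3.51 Å.

3.51 Å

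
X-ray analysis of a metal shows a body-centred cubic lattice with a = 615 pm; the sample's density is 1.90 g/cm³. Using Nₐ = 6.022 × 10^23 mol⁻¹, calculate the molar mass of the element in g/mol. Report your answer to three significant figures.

133 g/mol

A BCC cell has Z = 2 atoms; a = 6.150 × 10^-8 cm.
M = ρ·N_A·a³/Z = 1.90 × 6.022 × 10²³ × 2.326 × 10^-22 / 2 = 133 g/mol.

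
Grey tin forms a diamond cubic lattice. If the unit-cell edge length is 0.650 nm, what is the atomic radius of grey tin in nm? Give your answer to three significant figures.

In a diamond cubic lattice, nearest neighbors lie along the body diagonal with √3·a = 8r.
r = √3·a/8 = 1.7321 × 0.650 / 8 = 0.141 nm.

0.141 nm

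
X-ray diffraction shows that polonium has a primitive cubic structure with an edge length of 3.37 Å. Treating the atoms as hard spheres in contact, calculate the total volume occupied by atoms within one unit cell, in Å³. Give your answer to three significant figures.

20.0 Å³

In a simple cubic lattice atoms touch along the cell edge, so a = 2r, so r = 0.5000a = 1.685 Å.
V_atoms = Z × (4/3)πr³ = 1 × (4/3)π × (1.685)³ = 20.0 Å³.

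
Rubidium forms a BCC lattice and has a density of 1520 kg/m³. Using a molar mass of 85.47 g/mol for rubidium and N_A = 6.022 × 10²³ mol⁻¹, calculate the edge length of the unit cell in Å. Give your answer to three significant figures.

With Z = 2 atoms per BCC cell, a³ = Z·M/(N_A·ρ) = 2 × 85.47 / (6.022 × 10²³ × 1.520 g/cm³) = 1.867 × 10^-22 cm³.
a = (1.867 × 10^-22)^(1/3) = 5.716 × 10^-8 cm = 5.72 Å.

5.72 Å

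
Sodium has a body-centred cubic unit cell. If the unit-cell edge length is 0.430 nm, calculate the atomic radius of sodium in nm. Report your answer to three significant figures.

In a BCC lattice, atoms touch along the body diagonal, so √3·a = 4r.
r = √3·a/4 = 1.7321 × 0.430 / 4 = 0.186 nm.

0.186 nm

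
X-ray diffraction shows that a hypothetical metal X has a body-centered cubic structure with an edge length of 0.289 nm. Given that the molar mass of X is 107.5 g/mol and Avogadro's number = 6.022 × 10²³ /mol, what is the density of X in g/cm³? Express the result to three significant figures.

14.8 g/cm³

A BCC unit cell contains Z = 2 atoms.
Cell volume: a³ = (0.289 nm)³ = (2.890 × 10^-8 cm)³ = 2.414 × 10^-23 cm³.
ρ = Z·M/(N_A·a³) = 2 × 107.5 / (6.022 × 10²³ × 2.414 × 10^-23) = 14.79 g/cm³.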